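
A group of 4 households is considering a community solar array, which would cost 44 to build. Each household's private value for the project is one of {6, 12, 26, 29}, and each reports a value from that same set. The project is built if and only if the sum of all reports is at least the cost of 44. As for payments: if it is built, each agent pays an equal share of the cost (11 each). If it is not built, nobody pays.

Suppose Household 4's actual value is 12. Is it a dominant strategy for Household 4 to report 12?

Consider the case where Household 1 reports 6, Household 2 reports 6 and Household 3 reports 6.
Truthful report 12: project not built, utility 0.
Report 26 instead: project built, pays 11, utility 12 - 11 = 1.
Since 1 > 0, reporting 26 is strictly better here, so truthful reporting is not dominant.

No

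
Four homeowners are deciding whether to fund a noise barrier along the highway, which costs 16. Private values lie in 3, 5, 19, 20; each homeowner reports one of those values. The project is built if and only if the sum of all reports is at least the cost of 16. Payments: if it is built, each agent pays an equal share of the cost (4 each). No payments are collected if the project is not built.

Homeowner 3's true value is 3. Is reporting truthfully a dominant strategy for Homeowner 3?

Check each profile of the others' reports and compare truth against every alternative report.
Others report (3, 3, 5): truth gives 0, best alternative gives -1.
Others report (3, 5, 3): truth gives 0, best alternative gives -1.
Others report (5, 3, 3): truth gives 0, best alternative gives -1.
Others report (3, 3, 19): truth gives -1, best alternative gives -1.
Others report (3, 3, 20): truth gives -1, best alternative gives -1.
Others report (3, 5, 5): truth gives -1, best alternative gives -1.
(Remaining 58 profiles checked similarly; truth is weakly best in each.)
In every case the truthful report is at least as good as any alternative, so it is a dominant strategy.

Yes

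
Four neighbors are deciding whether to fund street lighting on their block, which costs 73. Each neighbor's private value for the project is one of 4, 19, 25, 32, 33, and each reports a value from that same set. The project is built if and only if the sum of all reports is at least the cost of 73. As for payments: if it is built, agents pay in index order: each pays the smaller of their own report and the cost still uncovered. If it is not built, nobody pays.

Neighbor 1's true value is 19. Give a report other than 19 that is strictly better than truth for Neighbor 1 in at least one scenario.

4

Suppose Neighbor 2 reports 4, Neighbor 3 reports 32 and Neighbor 4 reports 33.
Report 19: project built, pays 19, utility 19 - 19 = 0.
Report 4: project built, pays 4, utility 19 - 4 = 15.
So reporting 4 beats truth here (15 > 0).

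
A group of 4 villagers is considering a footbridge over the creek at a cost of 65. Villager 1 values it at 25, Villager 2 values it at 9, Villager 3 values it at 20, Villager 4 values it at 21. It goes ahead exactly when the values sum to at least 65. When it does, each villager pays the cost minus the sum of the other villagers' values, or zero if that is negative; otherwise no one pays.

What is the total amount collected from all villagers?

Total value 75 ≥ cost 65, so it is built.
Villager 1: others sum to 50; max(0, 65 - 50) = 15.
Villager 2: others sum to 66; max(0, 65 - 66) = 0.
Villager 3: others sum to 55; max(0, 65 - 55) = 10.
Villager 4: others sum to 54; max(0, 65 - 54) = 11.
Total collected = 15 + 0 + 10 + 11 = 36.

36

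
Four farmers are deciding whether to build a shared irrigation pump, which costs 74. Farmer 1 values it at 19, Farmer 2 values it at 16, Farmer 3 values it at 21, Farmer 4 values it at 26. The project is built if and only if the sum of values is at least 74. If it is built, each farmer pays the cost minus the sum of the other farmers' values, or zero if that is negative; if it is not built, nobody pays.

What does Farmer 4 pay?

Total value 82 ≥ cost 74, so the project is built.
The other farmers' values sum to 56.
Cost minus that sum is 74 - 56 = 18.

18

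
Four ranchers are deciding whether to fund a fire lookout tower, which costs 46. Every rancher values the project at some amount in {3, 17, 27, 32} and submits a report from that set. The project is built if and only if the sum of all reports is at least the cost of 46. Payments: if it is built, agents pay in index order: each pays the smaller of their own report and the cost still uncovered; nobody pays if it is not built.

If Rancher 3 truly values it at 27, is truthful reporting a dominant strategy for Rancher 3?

No

Consider the case where Rancher 1 reports 3, Rancher 2 reports 3 and Rancher 4 reports 27.
Truthful report 27: project built, pays 27, utility 27 - 27 = 0.
Report 17 instead: project built, pays 17, utility 27 - 17 = 10.
Since 10 > 0, reporting 17 is strictly better here, so truthful reporting is not dominant.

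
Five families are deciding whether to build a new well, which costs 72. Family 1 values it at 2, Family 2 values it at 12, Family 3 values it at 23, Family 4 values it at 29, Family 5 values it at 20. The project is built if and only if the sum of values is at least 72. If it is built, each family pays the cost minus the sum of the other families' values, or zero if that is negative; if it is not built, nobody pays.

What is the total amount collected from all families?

Total value 86 ≥ cost 72, so it is built.
Family 1: others sum to 84; max(0, 72 - 84) = 0.
Family 2: others sum to 74; max(0, 72 - 74) = 0.
Family 3: others sum to 63; max(0, 72 - 63) = 9.
Family 4: others sum to 57; max(0, 72 - 57) = 15.
Family 5: others sum to 66; max(0, 72 - 66) = 6.
Total collected = 0 + 0 + 9 + 15 + 6 = 30.

30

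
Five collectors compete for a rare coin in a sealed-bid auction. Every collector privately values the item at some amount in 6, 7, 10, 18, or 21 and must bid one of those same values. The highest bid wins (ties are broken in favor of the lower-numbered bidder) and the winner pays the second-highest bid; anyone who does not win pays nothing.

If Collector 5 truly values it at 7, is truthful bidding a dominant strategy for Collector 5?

Yes

Check each profile of the others' bids and compare truth against every alternative bid.
Others bid (6, 6, 6, 6): truth gives 1, best alternative gives 1.
Others bid (6, 6, 6, 7): truth gives 0, best alternative gives 0.
Others bid (6, 6, 6, 10): truth gives 0, best alternative gives 0.
Others bid (6, 6, 6, 18): truth gives 0, best alternative gives 0.
Others bid (6, 6, 6, 21): truth gives 0, best alternative gives 0.
Others bid (6, 6, 7, 6): truth gives 0, best alternative gives 0.
(Remaining 619 profiles checked similarly; truth is weakly best in each.)
In every case the truthful bid is at least as good as any alternative, so it is a dominant strategy.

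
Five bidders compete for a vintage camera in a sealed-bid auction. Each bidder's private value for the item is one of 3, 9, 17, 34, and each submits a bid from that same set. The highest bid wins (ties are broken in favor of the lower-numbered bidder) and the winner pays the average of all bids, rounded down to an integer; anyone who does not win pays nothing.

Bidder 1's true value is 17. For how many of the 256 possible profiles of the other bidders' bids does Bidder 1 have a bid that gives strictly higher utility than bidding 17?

32

Others bid (3, 3, 3, 3): truth gives 12; bid 3 gives 14 > 12. Violating.
Others bid (3, 3, 3, 9): truth gives 10; bid 9 gives 12 > 10. Violating.
Others bid (3, 3, 3, 34): truth gives 0; bid 34 gives 2 > 0. Violating.
Others bid (3, 3, 9, 3): truth gives 10; bid 9 gives 12 > 10. Violating.
Others bid (3, 3, 3, 17): truth gives 9; no alternative beats it.
Others bid (3, 3, 9, 17): truth gives 8; no alternative beats it.
(Checking all 256 profiles: 32 have a profitable deviation, 224 do not.)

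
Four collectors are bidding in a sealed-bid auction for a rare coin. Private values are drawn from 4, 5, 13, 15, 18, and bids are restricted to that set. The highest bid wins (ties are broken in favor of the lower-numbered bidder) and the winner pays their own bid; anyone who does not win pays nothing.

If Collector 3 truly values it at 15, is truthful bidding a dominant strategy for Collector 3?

Consider the case where Collector 1 bids 4, Collector 2 bids 4 and Collector 4 bids 4.
Truthful bid 15: wins, pays 15, utility 15 - 15 = 0.
Bid 5 instead: wins, pays 5, utility 15 - 5 = 10.
Since 10 > 0, bidding 5 is strictly better here, so truthful bidding is not dominant.

No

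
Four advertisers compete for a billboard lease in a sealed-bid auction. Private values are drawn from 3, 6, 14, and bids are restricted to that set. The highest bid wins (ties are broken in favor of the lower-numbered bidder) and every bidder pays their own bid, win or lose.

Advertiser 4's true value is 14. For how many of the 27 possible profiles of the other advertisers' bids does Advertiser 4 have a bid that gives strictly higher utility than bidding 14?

20

Others bid (3, 3, 3): truth gives 0; bid 6 gives 8 > 0. Violating.
Others bid (3, 3, 14): truth gives -14; bid 3 gives -3 > -14. Violating.
Others bid (3, 6, 14): truth gives -14; bid 3 gives -3 > -14. Violating.
Others bid (3, 14, 3): truth gives -14; bid 3 gives -3 > -14. Violating.
Others bid (3, 3, 6): truth gives 0; no alternative beats it.
Others bid (3, 6, 3): truth gives 0; no alternative beats it.
(Checking all 27 profiles: 20 have a profitable deviation, 7 do not.)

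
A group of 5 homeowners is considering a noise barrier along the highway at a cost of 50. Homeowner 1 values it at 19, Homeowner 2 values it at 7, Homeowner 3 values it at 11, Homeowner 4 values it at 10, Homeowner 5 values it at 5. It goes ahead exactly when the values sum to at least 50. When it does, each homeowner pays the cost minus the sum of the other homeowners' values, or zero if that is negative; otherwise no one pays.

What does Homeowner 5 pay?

3

Total value 52 ≥ cost 50, so the project is built.
The other homeowners' values sum to 47.
Cost minus that sum is 50 - 47 = 3.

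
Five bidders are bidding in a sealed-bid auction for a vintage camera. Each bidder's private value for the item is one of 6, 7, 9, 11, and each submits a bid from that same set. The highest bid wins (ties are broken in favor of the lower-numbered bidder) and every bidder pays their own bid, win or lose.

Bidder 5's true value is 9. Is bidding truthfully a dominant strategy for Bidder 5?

Consider the case where Bidder 1 bids 6, Bidder 2 bids 6, Bidder 3 bids 6 and Bidder 4 bids 6.
Truthful bid 9: wins, pays 9, utility 9 - 9 = 0.
Bid 7 instead: wins, pays 7, utility 9 - 7 = 2.
Since 2 > 0, bidding 7 is strictly better here, so truthful bidding is not dominant.

No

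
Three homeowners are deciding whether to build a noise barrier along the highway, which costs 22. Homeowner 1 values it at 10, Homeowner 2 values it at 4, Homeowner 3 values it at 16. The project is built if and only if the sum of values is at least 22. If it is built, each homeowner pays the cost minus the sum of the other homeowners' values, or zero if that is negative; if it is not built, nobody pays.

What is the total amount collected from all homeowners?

10

Total value 30 ≥ cost 22, so it is built.
Homeowner 1: others sum to 20; max(0, 22 - 20) = 2.
Homeowner 2: others sum to 26; max(0, 22 - 26) = 0.
Homeowner 3: others sum to 14; max(0, 22 - 14) = 8.
Total collected = 2 + 0 + 8 = 10.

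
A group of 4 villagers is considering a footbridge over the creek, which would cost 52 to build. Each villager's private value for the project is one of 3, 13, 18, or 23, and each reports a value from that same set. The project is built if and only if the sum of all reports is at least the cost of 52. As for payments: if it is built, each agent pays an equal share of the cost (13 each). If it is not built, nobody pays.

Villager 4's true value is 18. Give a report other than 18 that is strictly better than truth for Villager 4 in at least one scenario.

23

Suppose Villager 1 reports 3, Villager 2 reports 3 and Villager 3 reports 23.
Report 18: project not built, utility 0.
Report 23: project built, pays 13, utility 18 - 13 = 5.
So reporting 23 beats truth here (5 > 0).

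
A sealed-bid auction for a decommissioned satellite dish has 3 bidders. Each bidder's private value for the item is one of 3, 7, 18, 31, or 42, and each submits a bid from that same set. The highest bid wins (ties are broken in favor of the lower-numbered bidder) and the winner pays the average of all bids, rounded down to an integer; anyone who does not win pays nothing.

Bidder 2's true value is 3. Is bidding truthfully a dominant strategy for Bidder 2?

Yes

Check each profile of the others' bids and compare truth against every alternative bid.
Others bid (3, 7): truth gives 0, best alternative gives -2.
Others bid (3, 3): truth gives 0, best alternative gives -1.
Others bid (3, 18): truth gives 0, best alternative gives 0.
Others bid (3, 31): truth gives 0, best alternative gives 0.
Others bid (3, 42): truth gives 0, best alternative gives 0.
Others bid (7, 3): truth gives 0, best alternative gives 0.
(Remaining 19 profiles checked similarly; truth is weakly best in each.)
In every case the truthful bid is at least as good as any alternative, so it is a dominant strategy.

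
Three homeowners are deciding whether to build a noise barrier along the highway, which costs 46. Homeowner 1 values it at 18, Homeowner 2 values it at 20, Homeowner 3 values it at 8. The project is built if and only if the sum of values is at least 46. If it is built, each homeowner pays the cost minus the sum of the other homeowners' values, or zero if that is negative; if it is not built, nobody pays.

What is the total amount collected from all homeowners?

Total value 46 ≥ cost 46, so it is built.
Homeowner 1: others sum to 28; max(0, 46 - 28) = 18.
Homeowner 2: others sum to 26; max(0, 46 - 26) = 20.
Homeowner 3: others sum to 38; max(0, 46 - 38) = 8.
Total collected = 18 + 20 + 8 = 46.

46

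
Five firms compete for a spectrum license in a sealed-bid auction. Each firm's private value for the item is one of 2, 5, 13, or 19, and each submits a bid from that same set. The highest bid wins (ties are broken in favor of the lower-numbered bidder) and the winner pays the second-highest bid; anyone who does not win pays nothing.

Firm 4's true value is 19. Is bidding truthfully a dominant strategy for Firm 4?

Yes

Check each profile of the others' bids and compare truth against every alternative bid.
Others bid (2, 2, 13, 2): truth gives 6, best alternative gives 0.
Others bid (2, 2, 13, 5): truth gives 6, best alternative gives 0.
Others bid (2, 2, 13, 13): truth gives 6, best alternative gives 0.
Others bid (2, 5, 13, 2): truth gives 6, best alternative gives 0.
Others bid (2, 5, 13, 5): truth gives 6, best alternative gives 0.
Others bid (2, 5, 13, 13): truth gives 6, best alternative gives 0.
(Remaining 250 profiles checked similarly; truth is weakly best in each.)
In every case the truthful bid is at least as good as any alternative, so it is a dominant strategy.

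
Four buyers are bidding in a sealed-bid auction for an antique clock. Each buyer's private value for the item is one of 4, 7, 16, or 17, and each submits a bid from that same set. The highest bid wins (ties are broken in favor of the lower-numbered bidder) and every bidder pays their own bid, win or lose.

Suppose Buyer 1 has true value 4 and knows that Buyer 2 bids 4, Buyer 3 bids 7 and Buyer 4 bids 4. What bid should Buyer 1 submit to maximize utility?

Bid 4: loses but pays 4, utility -4.
Bid 7: wins, pays 7, utility 4 - 7 = -3.
Bid 16: wins, pays 16, utility 4 - 16 = -12.
Bid 17: wins, pays 17, utility 4 - 17 = -13.
The best choice is 7 with utility -3.

7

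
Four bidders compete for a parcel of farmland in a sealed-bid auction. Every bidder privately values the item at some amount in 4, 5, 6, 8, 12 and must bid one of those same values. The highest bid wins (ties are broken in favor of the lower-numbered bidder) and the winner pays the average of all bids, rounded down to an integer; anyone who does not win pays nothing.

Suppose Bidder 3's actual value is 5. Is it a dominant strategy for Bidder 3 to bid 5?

No

Consider the case where Bidder 1 bids 4, Bidder 2 bids 5 and Bidder 4 bids 4.
Truthful bid 5: loses, pays 0, utility 0.
Bid 6 instead: wins, pays 4, utility 5 - 4 = 1.
Since 1 > 0, bidding 6 is strictly better here, so truthful bidding is not dominant.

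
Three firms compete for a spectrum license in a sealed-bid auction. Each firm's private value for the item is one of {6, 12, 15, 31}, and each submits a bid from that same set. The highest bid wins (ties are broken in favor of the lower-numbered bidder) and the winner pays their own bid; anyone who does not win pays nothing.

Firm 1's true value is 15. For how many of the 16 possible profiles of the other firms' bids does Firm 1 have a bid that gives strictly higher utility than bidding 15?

4

Others bid (6, 6): truth gives 0; bid 6 gives 9 > 0. Violating.
Others bid (6, 12): truth gives 0; bid 12 gives 3 > 0. Violating.
Others bid (12, 6): truth gives 0; bid 12 gives 3 > 0. Violating.
Others bid (12, 12): truth gives 0; bid 12 gives 3 > 0. Violating.
Others bid (6, 15): truth gives 0; no alternative beats it.
Others bid (6, 31): truth gives 0; no alternative beats it.
(Checking all 16 profiles: 4 have a profitable deviation, 12 do not.)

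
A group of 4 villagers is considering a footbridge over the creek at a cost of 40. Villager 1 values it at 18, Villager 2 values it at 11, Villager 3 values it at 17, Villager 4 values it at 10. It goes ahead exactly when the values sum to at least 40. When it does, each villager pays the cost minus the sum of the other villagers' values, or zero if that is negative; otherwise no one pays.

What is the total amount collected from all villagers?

Total value 56 ≥ cost 40, so it is built.
Villager 1: others sum to 38; max(0, 40 - 38) = 2.
Villager 2: others sum to 45; max(0, 40 - 45) = 0.
Villager 3: others sum to 39; max(0, 40 - 39) = 1.
Villager 4: others sum to 46; max(0, 40 - 46) = 0.
Total collected = 2 + 0 + 1 + 0 = 3.

3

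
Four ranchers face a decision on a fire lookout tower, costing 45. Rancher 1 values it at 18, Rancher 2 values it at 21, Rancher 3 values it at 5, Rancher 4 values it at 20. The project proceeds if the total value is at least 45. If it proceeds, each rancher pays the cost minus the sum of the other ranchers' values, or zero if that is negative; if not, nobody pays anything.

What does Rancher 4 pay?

1

Total value 64 ≥ cost 45, so the project is built.
The other ranchers' values sum to 44.
Cost minus that sum is 45 - 44 = 1.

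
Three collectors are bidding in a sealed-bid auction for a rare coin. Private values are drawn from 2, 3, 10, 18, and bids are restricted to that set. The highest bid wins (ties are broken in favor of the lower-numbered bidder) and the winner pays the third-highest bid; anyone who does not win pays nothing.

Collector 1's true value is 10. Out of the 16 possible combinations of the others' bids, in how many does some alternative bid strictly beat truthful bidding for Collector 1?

Others bid (2, 18): truth gives 0; bid 18 gives 8 > 0. Violating.
Others bid (3, 18): truth gives 0; bid 18 gives 7 > 0. Violating.
Others bid (18, 2): truth gives 0; bid 18 gives 8 > 0. Violating.
Others bid (18, 3): truth gives 0; bid 18 gives 7 > 0. Violating.
Others bid (2, 2): truth gives 8; no alternative beats it.
Others bid (2, 3): truth gives 8; no alternative beats it.
(Checking all 16 profiles: 4 have a profitable deviation, 12 do not.)

4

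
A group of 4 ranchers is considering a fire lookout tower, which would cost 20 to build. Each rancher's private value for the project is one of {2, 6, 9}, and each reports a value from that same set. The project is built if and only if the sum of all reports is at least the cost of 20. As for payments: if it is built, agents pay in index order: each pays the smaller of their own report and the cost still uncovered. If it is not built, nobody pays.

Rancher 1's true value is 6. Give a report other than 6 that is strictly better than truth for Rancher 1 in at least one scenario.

Suppose Rancher 2 reports 2, Rancher 3 reports 9 and Rancher 4 reports 9.
Report 6: project built, pays 6, utility 6 - 6 = 0.
Report 2: project built, pays 2, utility 6 - 2 = 4.
So reporting 2 beats truth here (4 > 0).

2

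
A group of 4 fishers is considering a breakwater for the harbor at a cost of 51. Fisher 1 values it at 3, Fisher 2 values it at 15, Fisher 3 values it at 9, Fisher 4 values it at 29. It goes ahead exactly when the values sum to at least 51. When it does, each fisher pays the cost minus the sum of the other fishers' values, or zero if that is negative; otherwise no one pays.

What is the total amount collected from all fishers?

38

Total value 56 ≥ cost 51, so it is built.
Fisher 1: others sum to 53; max(0, 51 - 53) = 0.
Fisher 2: others sum to 41; max(0, 51 - 41) = 10.
Fisher 3: others sum to 47; max(0, 51 - 47) = 4.
Fisher 4: others sum to 27; max(0, 51 - 27) = 24.
Total collected = 0 + 10 + 4 + 24 = 38.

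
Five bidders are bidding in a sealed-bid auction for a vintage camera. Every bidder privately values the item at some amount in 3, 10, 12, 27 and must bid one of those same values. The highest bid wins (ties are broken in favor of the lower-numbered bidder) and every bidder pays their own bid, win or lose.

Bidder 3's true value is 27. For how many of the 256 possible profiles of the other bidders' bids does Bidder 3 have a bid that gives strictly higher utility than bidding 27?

148

Others bid (3, 3, 3, 3): truth gives 0; bid 10 gives 17 > 0. Violating.
Others bid (3, 3, 3, 10): truth gives 0; bid 10 gives 17 > 0. Violating.
Others bid (3, 3, 3, 12): truth gives 0; bid 12 gives 15 > 0. Violating.
Others bid (3, 3, 10, 3): truth gives 0; bid 10 gives 17 > 0. Violating.
Others bid (3, 3, 3, 27): truth gives 0; no alternative beats it.
Others bid (3, 3, 10, 27): truth gives 0; no alternative beats it.
(Checking all 256 profiles: 148 have a profitable deviation, 108 do not.)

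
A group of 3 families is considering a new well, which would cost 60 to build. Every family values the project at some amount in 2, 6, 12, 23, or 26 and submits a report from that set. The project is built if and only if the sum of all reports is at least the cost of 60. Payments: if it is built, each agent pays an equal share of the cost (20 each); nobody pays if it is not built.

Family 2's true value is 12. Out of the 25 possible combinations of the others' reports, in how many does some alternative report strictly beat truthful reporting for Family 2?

Others report (23, 26): truth gives -8; report 2 gives 0 > -8. Violating.
Others report (26, 23): truth gives -8; report 2 gives 0 > -8. Violating.
Others report (26, 26): truth gives -8; report 2 gives 0 > -8. Violating.
Others report (2, 2): truth gives 0; no alternative beats it.
Others report (2, 6): truth gives 0; no alternative beats it.
(Checking all 25 profiles: 3 have a profitable deviation, 22 do not.)

3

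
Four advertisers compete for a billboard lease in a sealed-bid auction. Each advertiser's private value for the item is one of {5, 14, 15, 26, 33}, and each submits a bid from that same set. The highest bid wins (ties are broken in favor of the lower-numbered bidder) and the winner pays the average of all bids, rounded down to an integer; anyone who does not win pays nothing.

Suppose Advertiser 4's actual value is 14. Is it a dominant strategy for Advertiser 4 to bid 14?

No

Consider the case where Advertiser 1 bids 5, Advertiser 2 bids 5 and Advertiser 3 bids 14.
Truthful bid 14: loses, pays 0, utility 0.
Bid 15 instead: wins, pays 9, utility 14 - 9 = 5.
Since 5 > 0, bidding 15 is strictly better here, so truthful bidding is not dominant.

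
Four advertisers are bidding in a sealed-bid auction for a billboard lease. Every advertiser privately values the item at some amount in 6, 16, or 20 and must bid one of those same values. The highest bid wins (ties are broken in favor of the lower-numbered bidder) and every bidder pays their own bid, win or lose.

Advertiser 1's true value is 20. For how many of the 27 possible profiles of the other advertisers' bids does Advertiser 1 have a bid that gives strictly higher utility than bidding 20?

Others bid (6, 6, 6): truth gives 0; bid 6 gives 14 > 0. Violating.
Others bid (6, 6, 16): truth gives 0; bid 16 gives 4 > 0. Violating.
Others bid (6, 16, 6): truth gives 0; bid 16 gives 4 > 0. Violating.
Others bid (6, 16, 16): truth gives 0; bid 16 gives 4 > 0. Violating.
Others bid (6, 6, 20): truth gives 0; no alternative beats it.
Others bid (6, 16, 20): truth gives 0; no alternative beats it.
(Checking all 27 profiles: 8 have a profitable deviation, 19 do not.)

8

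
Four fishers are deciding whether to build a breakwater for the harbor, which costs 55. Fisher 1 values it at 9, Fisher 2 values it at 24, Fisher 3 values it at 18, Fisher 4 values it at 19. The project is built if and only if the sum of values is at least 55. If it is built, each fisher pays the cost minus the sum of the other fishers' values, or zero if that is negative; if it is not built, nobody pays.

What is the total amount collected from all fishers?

16

Total value 70 ≥ cost 55, so it is built.
Fisher 1: others sum to 61; max(0, 55 - 61) = 0.
Fisher 2: others sum to 46; max(0, 55 - 46) = 9.
Fisher 3: others sum to 52; max(0, 55 - 52) = 3.
Fisher 4: others sum to 51; max(0, 55 - 51) = 4.
Total collected = 0 + 9 + 3 + 4 = 16.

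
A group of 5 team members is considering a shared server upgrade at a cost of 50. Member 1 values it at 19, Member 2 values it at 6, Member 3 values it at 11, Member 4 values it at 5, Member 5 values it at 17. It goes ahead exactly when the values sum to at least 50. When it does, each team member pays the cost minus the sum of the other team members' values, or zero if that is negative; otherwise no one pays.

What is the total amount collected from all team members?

Total value 58 ≥ cost 50, so it is built.
Member 1: others sum to 39; max(0, 50 - 39) = 11.
Member 2: others sum to 52; max(0, 50 - 52) = 0.
Member 3: others sum to 47; max(0, 50 - 47) = 3.
Member 4: others sum to 53; max(0, 50 - 53) = 0.
Member 5: others sum to 41; max(0, 50 - 41) = 9.
Total collected = 11 + 0 + 3 + 0 + 9 = 23.

23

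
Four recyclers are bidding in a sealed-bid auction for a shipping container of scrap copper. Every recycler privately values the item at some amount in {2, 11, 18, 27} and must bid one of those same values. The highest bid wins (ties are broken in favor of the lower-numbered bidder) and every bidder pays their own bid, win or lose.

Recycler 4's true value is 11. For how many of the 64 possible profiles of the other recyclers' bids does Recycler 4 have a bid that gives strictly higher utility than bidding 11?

63

Others bid (2, 2, 11): truth gives -11; bid 2 gives -2 > -11. Violating.
Others bid (2, 2, 18): truth gives -11; bid 2 gives -2 > -11. Violating.
Others bid (2, 2, 27): truth gives -11; bid 2 gives -2 > -11. Violating.
Others bid (2, 11, 2): truth gives -11; bid 2 gives -2 > -11. Violating.
Others bid (2, 2, 2): truth gives 0; no alternative beats it.
(Checking all 64 profiles: 63 have a profitable deviation, 1 does not.)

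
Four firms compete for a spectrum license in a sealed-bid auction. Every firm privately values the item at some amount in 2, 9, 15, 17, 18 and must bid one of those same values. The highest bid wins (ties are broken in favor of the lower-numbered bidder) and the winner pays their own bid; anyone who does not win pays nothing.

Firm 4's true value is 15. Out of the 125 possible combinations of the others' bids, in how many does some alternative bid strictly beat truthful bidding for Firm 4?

1

Others bid (2, 2, 2): truth gives 0; bid 9 gives 6 > 0. Violating.
Others bid (2, 2, 9): truth gives 0; no alternative beats it.
Others bid (2, 2, 15): truth gives 0; no alternative beats it.
(Checking all 125 profiles: 1 has a profitable deviation, 124 do not.)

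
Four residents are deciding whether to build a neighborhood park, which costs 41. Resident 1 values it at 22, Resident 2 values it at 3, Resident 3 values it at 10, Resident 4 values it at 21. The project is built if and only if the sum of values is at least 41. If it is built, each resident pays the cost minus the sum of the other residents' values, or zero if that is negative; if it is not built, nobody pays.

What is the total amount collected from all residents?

Total value 56 ≥ cost 41, so it is built.
Resident 1: others sum to 34; max(0, 41 - 34) = 7.
Resident 2: others sum to 53; max(0, 41 - 53) = 0.
Resident 3: others sum to 46; max(0, 41 - 46) = 0.
Resident 4: others sum to 35; max(0, 41 - 35) = 6.
Total collected = 7 + 0 + 0 + 6 = 13.

13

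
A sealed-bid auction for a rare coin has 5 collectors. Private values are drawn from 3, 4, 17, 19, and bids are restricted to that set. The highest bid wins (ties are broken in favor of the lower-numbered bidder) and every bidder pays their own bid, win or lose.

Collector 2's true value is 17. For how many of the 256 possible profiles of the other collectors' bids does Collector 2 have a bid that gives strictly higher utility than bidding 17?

Others bid (3, 3, 3, 3): truth gives 0; bid 4 gives 13 > 0. Violating.
Others bid (3, 3, 3, 4): truth gives 0; bid 4 gives 13 > 0. Violating.
Others bid (3, 3, 3, 19): truth gives -17; bid 19 gives -2 > -17. Violating.
Others bid (3, 3, 4, 3): truth gives 0; bid 4 gives 13 > 0. Violating.
Others bid (3, 3, 3, 17): truth gives 0; no alternative beats it.
Others bid (3, 3, 4, 17): truth gives 0; no alternative beats it.
(Checking all 256 profiles: 210 have a profitable deviation, 46 do not.)

210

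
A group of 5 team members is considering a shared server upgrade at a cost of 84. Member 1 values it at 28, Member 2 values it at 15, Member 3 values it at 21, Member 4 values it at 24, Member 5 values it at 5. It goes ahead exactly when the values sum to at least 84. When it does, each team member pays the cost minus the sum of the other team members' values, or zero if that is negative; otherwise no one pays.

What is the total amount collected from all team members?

52

Total value 93 ≥ cost 84, so it is built.
Member 1: others sum to 65; max(0, 84 - 65) = 19.
Member 2: others sum to 78; max(0, 84 - 78) = 6.
Member 3: others sum to 72; max(0, 84 - 72) = 12.
Member 4: others sum to 69; max(0, 84 - 69) = 15.
Member 5: others sum to 88; max(0, 84 - 88) = 0.
Total collected = 19 + 6 + 12 + 15 + 0 = 52.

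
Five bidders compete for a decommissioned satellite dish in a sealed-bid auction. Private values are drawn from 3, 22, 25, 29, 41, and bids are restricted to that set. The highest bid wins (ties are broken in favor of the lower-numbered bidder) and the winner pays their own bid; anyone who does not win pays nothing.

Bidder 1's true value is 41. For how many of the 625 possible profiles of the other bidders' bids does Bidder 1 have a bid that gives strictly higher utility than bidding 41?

256

Others bid (3, 3, 3, 3): truth gives 0; bid 3 gives 38 > 0. Violating.
Others bid (3, 3, 3, 22): truth gives 0; bid 22 gives 19 > 0. Violating.
Others bid (3, 3, 3, 25): truth gives 0; bid 25 gives 16 > 0. Violating.
Others bid (3, 3, 3, 29): truth gives 0; bid 29 gives 12 > 0. Violating.
Others bid (3, 3, 3, 41): truth gives 0; no alternative beats it.
Others bid (3, 3, 22, 41): truth gives 0; no alternative beats it.
(Checking all 625 profiles: 256 have a profitable deviation, 369 do not.)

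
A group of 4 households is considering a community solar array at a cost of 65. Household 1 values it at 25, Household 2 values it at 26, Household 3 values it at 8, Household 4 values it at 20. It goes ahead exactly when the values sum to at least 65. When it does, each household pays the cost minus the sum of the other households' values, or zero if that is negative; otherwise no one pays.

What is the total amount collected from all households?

29

Total value 79 ≥ cost 65, so it is built.
Household 1: others sum to 54; max(0, 65 - 54) = 11.
Household 2: others sum to 53; max(0, 65 - 53) = 12.
Household 3: others sum to 71; max(0, 65 - 71) = 0.
Household 4: others sum to 59; max(0, 65 - 59) = 6.
Total collected = 11 + 12 + 0 + 6 = 29.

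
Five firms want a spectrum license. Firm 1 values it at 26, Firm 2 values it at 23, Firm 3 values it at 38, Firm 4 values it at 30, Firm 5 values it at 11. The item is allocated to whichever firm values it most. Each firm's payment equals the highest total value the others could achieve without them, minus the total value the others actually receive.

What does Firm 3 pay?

Firm 3 has the highest value and receives the item.
Without Firm 3, the item would go to the next-highest value, 30, so the others could achieve 30.
With Firm 3 present and winning, the others receive nothing, so their total is 0.
Payment = 30 - 0 = 30.

30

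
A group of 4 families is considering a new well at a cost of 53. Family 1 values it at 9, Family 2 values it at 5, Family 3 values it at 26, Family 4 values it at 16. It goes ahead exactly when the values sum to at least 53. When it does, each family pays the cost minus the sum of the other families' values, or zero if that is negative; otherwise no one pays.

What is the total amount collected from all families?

44

Total value 56 ≥ cost 53, so it is built.
Family 1: others sum to 47; max(0, 53 - 47) = 6.
Family 2: others sum to 51; max(0, 53 - 51) = 2.
Family 3: others sum to 30; max(0, 53 - 30) = 23.
Family 4: others sum to 40; max(0, 53 - 40) = 13.
Total collected = 6 + 2 + 23 + 13 = 44.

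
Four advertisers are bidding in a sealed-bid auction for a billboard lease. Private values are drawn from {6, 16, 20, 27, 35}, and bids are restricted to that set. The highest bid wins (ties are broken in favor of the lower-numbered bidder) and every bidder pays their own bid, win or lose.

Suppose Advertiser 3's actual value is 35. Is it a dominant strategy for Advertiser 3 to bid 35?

Consider the case where Advertiser 1 bids 6, Advertiser 2 bids 6 and Advertiser 4 bids 6.
Truthful bid 35: wins, pays 35, utility 35 - 35 = 0.
Bid 16 instead: wins, pays 16, utility 35 - 16 = 19.
Since 19 > 0, bidding 16 is strictly better here, so truthful bidding is not dominant.

No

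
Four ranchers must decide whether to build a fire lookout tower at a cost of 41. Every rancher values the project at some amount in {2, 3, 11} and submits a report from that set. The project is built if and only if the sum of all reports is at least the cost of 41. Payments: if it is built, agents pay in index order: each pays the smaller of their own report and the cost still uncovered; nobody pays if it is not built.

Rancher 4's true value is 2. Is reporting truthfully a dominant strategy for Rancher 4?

Yes

Check each profile of the others' reports and compare truth against every alternative report.
Others report (2, 2, 2): truth gives 0, best alternative gives 0.
Others report (2, 2, 3): truth gives 0, best alternative gives 0.
Others report (2, 2, 11): truth gives 0, best alternative gives 0.
Others report (2, 3, 2): truth gives 0, best alternative gives 0.
Others report (2, 3, 3): truth gives 0, best alternative gives 0.
Others report (2, 3, 11): truth gives 0, best alternative gives 0.
(Remaining 21 profiles checked similarly; truth is weakly best in each.)
In every case the truthful report is at least as good as any alternative, so it is a dominant strategy.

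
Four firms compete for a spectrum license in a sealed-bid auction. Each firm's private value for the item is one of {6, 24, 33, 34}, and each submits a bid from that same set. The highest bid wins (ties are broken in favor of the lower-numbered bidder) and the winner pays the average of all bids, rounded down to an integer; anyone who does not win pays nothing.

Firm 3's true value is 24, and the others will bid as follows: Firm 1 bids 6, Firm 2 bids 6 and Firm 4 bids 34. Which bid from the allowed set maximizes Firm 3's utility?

Bid 6: loses, pays 0, utility 0.
Bid 24: loses, pays 0, utility 0.
Bid 33: loses, pays 0, utility 0.
Bid 34: wins, pays 20, utility 24 - 20 = 4.
The best choice is 34 with utility 4.

34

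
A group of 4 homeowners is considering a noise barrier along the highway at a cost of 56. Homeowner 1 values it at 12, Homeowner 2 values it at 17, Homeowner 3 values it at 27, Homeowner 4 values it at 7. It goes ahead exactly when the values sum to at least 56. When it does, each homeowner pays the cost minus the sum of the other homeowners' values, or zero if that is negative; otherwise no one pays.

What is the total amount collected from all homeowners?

Total value 63 ≥ cost 56, so it is built.
Homeowner 1: others sum to 51; max(0, 56 - 51) = 5.
Homeowner 2: others sum to 46; max(0, 56 - 46) = 10.
Homeowner 3: others sum to 36; max(0, 56 - 36) = 20.
Homeowner 4: others sum to 56; max(0, 56 - 56) = 0.
Total collected = 5 + 10 + 20 + 0 = 35.

35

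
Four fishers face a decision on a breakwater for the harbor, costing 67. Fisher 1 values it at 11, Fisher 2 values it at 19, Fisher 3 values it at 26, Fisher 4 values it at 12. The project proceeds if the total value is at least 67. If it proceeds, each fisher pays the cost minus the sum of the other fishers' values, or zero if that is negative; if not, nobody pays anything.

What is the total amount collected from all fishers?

64

Total value 68 ≥ cost 67, so it is built.
Fisher 1: others sum to 57; max(0, 67 - 57) = 10.
Fisher 2: others sum to 49; max(0, 67 - 49) = 18.
Fisher 3: others sum to 42; max(0, 67 - 42) = 25.
Fisher 4: others sum to 56; max(0, 67 - 56) = 11.
Total collected = 10 + 18 + 25 + 11 = 64.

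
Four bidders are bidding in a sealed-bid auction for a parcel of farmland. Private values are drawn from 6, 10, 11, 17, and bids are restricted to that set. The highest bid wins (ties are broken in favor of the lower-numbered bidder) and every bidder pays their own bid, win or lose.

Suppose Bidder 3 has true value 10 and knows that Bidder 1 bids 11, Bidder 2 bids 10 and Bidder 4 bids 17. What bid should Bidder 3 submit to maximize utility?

Bid 6: loses but pays 6, utility -6.
Bid 10: loses but pays 10, utility -10.
Bid 11: loses but pays 11, utility -11.
Bid 17: wins, pays 17, utility 10 - 17 = -7.
The best choice is 6 with utility -6.

6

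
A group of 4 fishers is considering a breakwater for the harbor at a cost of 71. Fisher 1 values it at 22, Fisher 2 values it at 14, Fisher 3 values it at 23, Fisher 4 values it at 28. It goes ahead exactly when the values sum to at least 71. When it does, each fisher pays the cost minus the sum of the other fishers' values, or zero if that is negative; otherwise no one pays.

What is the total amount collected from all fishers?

Total value 87 ≥ cost 71, so it is built.
Fisher 1: others sum to 65; max(0, 71 - 65) = 6.
Fisher 2: others sum to 73; max(0, 71 - 73) = 0.
Fisher 3: others sum to 64; max(0, 71 - 64) = 7.
Fisher 4: others sum to 59; max(0, 71 - 59) = 12.
Total collected = 6 + 0 + 7 + 12 = 25.

25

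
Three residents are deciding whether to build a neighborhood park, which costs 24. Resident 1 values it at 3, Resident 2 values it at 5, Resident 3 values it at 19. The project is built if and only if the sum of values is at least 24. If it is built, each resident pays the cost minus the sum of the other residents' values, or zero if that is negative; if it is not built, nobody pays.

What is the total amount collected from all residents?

18

Total value 27 ≥ cost 24, so it is built.
Resident 1: others sum to 24; max(0, 24 - 24) = 0.
Resident 2: others sum to 22; max(0, 24 - 22) = 2.
Resident 3: others sum to 8; max(0, 24 - 8) = 16.
Total collected = 0 + 2 + 16 = 18.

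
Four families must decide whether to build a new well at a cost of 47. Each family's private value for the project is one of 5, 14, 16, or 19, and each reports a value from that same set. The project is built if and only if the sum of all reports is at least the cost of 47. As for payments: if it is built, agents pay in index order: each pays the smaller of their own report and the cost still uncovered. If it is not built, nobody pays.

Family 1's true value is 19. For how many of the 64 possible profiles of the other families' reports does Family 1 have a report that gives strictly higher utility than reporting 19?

54

Others report (5, 14, 14): truth gives 0; report 14 gives 5 > 0. Violating.
Others report (5, 14, 16): truth gives 0; report 14 gives 5 > 0. Violating.
Others report (5, 14, 19): truth gives 0; report 14 gives 5 > 0. Violating.
Others report (5, 16, 14): truth gives 0; report 14 gives 5 > 0. Violating.
Others report (5, 5, 5): truth gives 0; no alternative beats it.
Others report (5, 5, 14): truth gives 0; no alternative beats it.
(Checking all 64 profiles: 54 have a profitable deviation, 10 do not.)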